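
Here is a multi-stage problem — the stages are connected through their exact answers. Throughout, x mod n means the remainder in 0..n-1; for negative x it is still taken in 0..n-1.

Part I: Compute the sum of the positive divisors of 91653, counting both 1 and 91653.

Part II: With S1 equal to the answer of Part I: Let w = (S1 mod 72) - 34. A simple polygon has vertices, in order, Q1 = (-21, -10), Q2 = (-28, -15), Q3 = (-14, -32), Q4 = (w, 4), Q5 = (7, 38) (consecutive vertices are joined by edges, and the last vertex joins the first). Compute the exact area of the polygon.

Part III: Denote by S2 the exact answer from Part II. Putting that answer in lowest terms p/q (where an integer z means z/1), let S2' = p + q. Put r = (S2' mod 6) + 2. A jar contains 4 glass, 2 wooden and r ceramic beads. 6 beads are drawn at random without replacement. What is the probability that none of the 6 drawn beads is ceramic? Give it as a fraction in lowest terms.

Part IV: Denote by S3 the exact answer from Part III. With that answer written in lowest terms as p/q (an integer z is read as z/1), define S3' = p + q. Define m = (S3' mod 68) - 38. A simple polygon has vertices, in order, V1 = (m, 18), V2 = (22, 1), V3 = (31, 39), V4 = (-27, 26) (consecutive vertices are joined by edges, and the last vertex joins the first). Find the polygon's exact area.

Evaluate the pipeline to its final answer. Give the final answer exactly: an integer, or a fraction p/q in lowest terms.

Part I: 91653 = 3 * 137 * 223; sigma = (1 + 3) * (1 + 137) * (1 + 223) = 4 * 138 * 224 = 123648; answer 123648
Part II: S1 = 123648; w = -10; cross terms: (-21*-15 - -28*-10)=35, (-28*-32 - -14*-15)=686, (-14*4 - -10*-32)=-376, (-10*38 - 7*4)=-408, (7*-10 - -21*38)=728; twice the area = |665| = 665; area = 665/2; answer 665/2
Part III: S2 = 665/2; threaded value p + q = 667; r = 3; total draws C(9,6) = 84; favorable C(6,6) = 1; P = 1/84; answer 1/84
Part IV: S3 = 1/84; threaded value p + q = 85; m = -21; cross terms: (-21*1 - 22*18)=-417, (22*39 - 31*1)=827, (31*26 - -27*39)=1859, (-27*18 - -21*26)=60; twice the area = |2329| = 2329; area = 2329/2; answer 2329/2

2329/2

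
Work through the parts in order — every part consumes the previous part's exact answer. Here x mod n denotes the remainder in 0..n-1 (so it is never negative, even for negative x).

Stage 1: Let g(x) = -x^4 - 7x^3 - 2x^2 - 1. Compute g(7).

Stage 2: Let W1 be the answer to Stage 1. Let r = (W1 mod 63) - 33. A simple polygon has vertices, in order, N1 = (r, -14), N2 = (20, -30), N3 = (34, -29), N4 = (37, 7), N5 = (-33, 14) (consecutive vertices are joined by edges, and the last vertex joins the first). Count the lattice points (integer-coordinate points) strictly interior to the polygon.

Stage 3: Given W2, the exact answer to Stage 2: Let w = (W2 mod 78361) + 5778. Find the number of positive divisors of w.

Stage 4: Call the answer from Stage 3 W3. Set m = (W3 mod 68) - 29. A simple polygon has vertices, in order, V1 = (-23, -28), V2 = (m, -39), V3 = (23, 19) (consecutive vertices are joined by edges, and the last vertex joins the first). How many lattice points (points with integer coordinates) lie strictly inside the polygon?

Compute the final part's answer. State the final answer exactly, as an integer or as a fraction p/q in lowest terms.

Stage 1: -1*(7)^4 - 7*(7)^3 - 2*(7)^2 - 1 = (-2401) + (-2401) + (-98) + (-1) = -4901; answer -4901
Stage 2: W1 = -4901; r = -20; cross terms: (-20*-30 - 20*-14)=880, (20*-29 - 34*-30)=440, (34*7 - 37*-29)=1311, (37*14 - -33*7)=749, (-33*-14 - -20*14)=742; twice the area = |4122| = 4122; area = 2061; boundary points = 8 + 1 + 3 + 7 + 1 = 20; strictly interior points = area - boundary/2 + 1 = 2052; answer 2052
Stage 3: W2 = 2052; w = 7830; 7830 = 2 * 3^3 * 5 * 29; number of divisors = (1+1) * (3+1) * (1+1) * (1+1) = 32; answer 32
Stage 4: W3 = 32; m = 3; cross terms: (-23*-39 - 3*-28)=981, (3*19 - 23*-39)=954, (23*-28 - -23*19)=-207; twice the area = |1728| = 1728; area = 864; boundary points = 1 + 2 + 1 = 4; strictly interior points = area - boundary/2 + 1 = 863; answer 863

863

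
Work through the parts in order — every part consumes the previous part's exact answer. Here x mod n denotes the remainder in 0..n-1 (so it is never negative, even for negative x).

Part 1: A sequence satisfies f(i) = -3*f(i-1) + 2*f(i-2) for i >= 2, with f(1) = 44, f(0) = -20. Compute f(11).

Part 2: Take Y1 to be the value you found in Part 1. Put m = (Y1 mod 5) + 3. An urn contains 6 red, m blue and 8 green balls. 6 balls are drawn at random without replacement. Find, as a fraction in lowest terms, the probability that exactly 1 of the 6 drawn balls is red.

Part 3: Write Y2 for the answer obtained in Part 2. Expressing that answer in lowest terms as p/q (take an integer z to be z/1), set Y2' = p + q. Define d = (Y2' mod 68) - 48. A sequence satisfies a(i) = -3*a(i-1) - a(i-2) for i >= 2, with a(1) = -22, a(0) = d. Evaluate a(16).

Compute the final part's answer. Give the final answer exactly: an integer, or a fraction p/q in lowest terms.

Part 1: f(2) = -3*(44) + 2*(-20) = -172; iterating: f(2)=-172, f(3)=604, f(4)=-2156, f(5)=7676, f(6)=-27340, f(7)=97372, f(8)=-346796, f(9)=1235132, f(10)=-4398988, f(11)=15667228; answer 15667228
Part 2: Y1 = 15667228; m = 6; total draws C(20,6) = 38760; favorable C(6,1)*C(14,5) = 12012; P = 1001/3230; answer 1001/3230
Part 3: Y2 = 1001/3230; threaded value p + q = 4231; d = -33; a(2) = -3*(-22) - 1*(-33) = 99; iterating: a(2)=99, a(3)=-275, a(4)=726, a(5)=-1903, a(6)=4983, a(7)=-13046, a(8)=34155, a(9)=-89419, a(10)=234102, a(11)=-612887, a(12)=1604559, a(13)=-4200790, a(14)=10997811, a(15)=-28792643, a(16)=75380118; answer 75380118

75380118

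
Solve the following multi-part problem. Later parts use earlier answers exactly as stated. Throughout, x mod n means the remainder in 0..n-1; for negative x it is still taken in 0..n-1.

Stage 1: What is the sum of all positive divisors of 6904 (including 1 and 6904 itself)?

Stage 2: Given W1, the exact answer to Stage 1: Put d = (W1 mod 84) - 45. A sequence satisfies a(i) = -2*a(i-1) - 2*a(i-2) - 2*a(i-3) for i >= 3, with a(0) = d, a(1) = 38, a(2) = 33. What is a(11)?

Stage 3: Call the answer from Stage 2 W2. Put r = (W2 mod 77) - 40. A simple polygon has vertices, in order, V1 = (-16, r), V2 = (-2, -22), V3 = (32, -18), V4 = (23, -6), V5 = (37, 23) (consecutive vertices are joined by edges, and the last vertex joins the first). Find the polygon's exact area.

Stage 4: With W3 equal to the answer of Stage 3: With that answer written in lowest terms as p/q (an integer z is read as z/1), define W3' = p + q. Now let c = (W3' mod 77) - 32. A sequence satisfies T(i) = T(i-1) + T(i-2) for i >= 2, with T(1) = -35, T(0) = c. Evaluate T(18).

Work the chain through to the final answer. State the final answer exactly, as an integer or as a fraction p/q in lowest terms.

Stage 1: 6904 = 2^3 * 863; sigma = (1 + 2 + 4 + 8) * (1 + 863) = 15 * 864 = 12960; answer 12960
Stage 2: W1 = 12960; d = -21; a(3) = -2*(33) - 2*(38) - 2*(-21) = -100; iterating: a(3)=-100, a(4)=58, a(5)=18, a(6)=48, a(7)=-248, a(8)=364, a(9)=-328, a(10)=424, a(11)=-920; answer -920
Stage 3: W2 = -920; r = -36; cross terms: (-16*-22 - -2*-36)=280, (-2*-18 - 32*-22)=740, (32*-6 - 23*-18)=222, (23*23 - 37*-6)=751, (37*-36 - -16*23)=-964; twice the area = |1029| = 1029; area = 1029/2; answer 1029/2
Stage 4: W3 = 1029/2; threaded value p + q = 1031; c = -2; T(2) = 1*(-35) + 1*(-2) = -37; iterating: T(2)=-37, T(3)=-72, T(4)=-109, T(5)=-181, T(6)=-290, T(7)=-471, T(8)=-761, T(9)=-1232, T(10)=-1993, T(11)=-3225, T(12)=-5218, T(13)=-8443, T(14)=-13661, T(15)=-22104, T(16)=-35765, T(17)=-57869, T(18)=-93634; answer -93634

-93634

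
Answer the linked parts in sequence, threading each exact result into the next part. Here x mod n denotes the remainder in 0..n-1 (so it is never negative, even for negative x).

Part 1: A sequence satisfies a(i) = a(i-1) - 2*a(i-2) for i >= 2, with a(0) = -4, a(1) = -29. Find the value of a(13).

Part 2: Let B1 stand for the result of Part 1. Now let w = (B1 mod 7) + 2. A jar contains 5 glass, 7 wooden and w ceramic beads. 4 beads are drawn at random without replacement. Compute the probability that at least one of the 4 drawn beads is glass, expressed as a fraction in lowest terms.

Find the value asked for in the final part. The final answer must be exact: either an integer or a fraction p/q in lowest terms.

Part 1: a(2) = 1*(-29) - 2*(-4) = -21; iterating: a(2)=-21, a(3)=37, a(4)=79, a(5)=5, a(6)=-153, a(7)=-163, a(8)=143, a(9)=469, a(10)=183, a(11)=-755, a(12)=-1121, a(13)=389; answer 389
Part 2: B1 = 389; w = 6; total draws C(18,4) = 3060; complement C(13,4) = 715; favorable 3060 - 715 = 2345; P = 469/612; answer 469/612

469/612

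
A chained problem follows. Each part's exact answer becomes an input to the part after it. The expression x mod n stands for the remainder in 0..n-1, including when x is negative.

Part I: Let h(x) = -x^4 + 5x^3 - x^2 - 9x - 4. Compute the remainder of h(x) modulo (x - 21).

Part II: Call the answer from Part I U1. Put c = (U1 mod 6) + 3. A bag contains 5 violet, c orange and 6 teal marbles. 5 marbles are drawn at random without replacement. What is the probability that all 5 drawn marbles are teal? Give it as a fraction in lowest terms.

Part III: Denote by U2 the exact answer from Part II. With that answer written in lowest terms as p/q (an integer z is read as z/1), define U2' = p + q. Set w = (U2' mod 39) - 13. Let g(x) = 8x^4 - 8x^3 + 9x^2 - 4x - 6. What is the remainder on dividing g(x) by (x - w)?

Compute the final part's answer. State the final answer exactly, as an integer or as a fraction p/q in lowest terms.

287078

Part I: remainder = value at the root: -1*(21)^4 + 5*(21)^3 - 1*(21)^2 - 9*(21)^1 - 4 = (-194481) + (46305) + (-441) + (-189) + (-4) = -148810; answer -148810
Part II: U1 = -148810; c = 5; total draws C(16,5) = 4368; favorable C(6,5) = 6; P = 1/728; answer 1/728
Part III: U2 = 1/728; threaded value p + q = 729; w = 14; remainder = value at the root: 8*(14)^4 - 8*(14)^3 + 9*(14)^2 - 4*(14)^1 - 6 = (307328) + (-21952) + (1764) + (-56) + (-6) = 287078; answer 287078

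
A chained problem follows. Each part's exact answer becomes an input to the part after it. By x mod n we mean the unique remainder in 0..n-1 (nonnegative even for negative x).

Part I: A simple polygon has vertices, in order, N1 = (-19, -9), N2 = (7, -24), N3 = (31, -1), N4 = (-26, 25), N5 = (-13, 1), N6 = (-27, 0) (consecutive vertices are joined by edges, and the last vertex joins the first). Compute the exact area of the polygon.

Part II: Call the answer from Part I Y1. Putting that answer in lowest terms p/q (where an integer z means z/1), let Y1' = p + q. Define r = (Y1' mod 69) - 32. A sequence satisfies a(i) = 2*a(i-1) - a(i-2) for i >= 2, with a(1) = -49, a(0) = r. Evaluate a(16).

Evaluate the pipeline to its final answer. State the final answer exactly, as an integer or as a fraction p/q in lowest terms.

Part I: cross terms: (-19*-24 - 7*-9)=519, (7*-1 - 31*-24)=737, (31*25 - -26*-1)=749, (-26*1 - -13*25)=299, (-13*0 - -27*1)=27, (-27*-9 - -19*0)=243; twice the area = |2574| = 2574; area = 1287; answer 1287
Part II: Y1 = 1287; threaded value p + q = 1288; r = 14; a(2) = 2*(-49) - 1*(14) = -112; iterating: a(2)=-112, a(3)=-175, a(4)=-238, a(5)=-301, a(6)=-364, a(7)=-427, a(8)=-490, a(9)=-553, a(10)=-616, a(11)=-679, a(12)=-742, a(13)=-805, a(14)=-868, a(15)=-931, a(16)=-994; answer -994

-994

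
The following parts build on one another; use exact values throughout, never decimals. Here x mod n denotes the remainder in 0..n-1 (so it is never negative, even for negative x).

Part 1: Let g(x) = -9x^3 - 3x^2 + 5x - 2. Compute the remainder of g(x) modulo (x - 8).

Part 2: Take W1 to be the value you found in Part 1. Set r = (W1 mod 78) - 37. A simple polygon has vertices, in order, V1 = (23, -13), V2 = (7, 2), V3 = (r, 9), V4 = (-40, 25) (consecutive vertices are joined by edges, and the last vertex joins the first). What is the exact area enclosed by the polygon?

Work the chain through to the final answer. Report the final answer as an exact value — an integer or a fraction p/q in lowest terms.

678

Part 1: remainder = value at the root: -9*(8)^3 - 3*(8)^2 + 5*(8)^1 - 2 = (-4608) + (-192) + (40) + (-2) = -4762; answer -4762
Part 2: W1 = -4762; r = 37; cross terms: (23*2 - 7*-13)=137, (7*9 - 37*2)=-11, (37*25 - -40*9)=1285, (-40*-13 - 23*25)=-55; twice the area = |1356| = 1356; area = 678; answer 678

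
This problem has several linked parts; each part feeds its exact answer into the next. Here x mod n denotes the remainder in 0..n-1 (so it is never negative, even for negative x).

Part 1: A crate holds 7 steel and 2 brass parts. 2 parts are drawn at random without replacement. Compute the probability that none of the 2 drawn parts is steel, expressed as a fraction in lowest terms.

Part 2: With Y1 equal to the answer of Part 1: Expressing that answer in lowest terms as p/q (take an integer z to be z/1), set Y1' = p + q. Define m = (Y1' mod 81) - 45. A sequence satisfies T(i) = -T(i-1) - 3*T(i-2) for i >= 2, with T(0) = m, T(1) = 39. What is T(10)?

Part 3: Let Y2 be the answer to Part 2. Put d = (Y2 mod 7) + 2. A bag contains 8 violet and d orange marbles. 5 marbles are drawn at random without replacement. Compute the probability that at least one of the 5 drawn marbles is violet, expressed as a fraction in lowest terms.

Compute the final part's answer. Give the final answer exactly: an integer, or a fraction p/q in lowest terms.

Part 1: total draws C(9,2) = 36; favorable C(2,2) = 1; P = 1/36; answer 1/36
Part 2: Y1 = 1/36; threaded value p + q = 37; m = -8; T(2) = -1*(39) - 3*(-8) = -15; iterating: T(2)=-15, T(3)=-102, T(4)=147, T(5)=159, T(6)=-600, T(7)=123, T(8)=1677, T(9)=-2046, T(10)=-2985; answer -2985
Part 3: Y2 = -2985; d = 6; total draws C(14,5) = 2002; complement C(6,5) = 6; favorable 2002 - 6 = 1996; P = 998/1001; answer 998/1001

998/1001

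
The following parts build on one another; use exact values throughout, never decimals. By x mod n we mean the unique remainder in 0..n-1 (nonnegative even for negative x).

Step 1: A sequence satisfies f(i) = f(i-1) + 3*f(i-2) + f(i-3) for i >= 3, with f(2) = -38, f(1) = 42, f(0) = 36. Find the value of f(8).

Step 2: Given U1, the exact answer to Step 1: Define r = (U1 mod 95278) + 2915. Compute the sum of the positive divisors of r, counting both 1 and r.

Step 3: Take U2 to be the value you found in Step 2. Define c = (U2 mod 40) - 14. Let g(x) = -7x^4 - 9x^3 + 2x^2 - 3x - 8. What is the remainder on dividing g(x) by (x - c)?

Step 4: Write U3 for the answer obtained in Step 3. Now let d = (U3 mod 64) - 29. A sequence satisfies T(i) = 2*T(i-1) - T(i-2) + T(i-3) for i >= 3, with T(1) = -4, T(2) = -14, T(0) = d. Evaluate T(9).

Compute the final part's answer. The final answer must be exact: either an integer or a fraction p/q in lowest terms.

-1394

Step 1: f(3) = 1*(-38) + 3*(42) + 1*(36) = 124; iterating: f(3)=124, f(4)=52, f(5)=386, f(6)=666, f(7)=1876, f(8)=4260; answer 4260
Step 2: U1 = 4260; r = 7175; 7175 = 5^2 * 7 * 41; sigma = (1 + 5 + 25) * (1 + 7) * (1 + 41) = 31 * 8 * 42 = 10416; answer 10416
Step 3: U2 = 10416; c = 2; remainder = value at the root: -7*(2)^4 - 9*(2)^3 + 2*(2)^2 - 3*(2)^1 - 8 = (-112) + (-72) + (8) + (-6) + (-8) = -190; answer -190
Step 4: U3 = -190; d = -27; T(3) = 2*(-14) - 1*(-4) + 1*(-27) = -51; iterating: T(3)=-51, T(4)=-92, T(5)=-147, T(6)=-253, T(7)=-451, T(8)=-796, T(9)=-1394; answer -1394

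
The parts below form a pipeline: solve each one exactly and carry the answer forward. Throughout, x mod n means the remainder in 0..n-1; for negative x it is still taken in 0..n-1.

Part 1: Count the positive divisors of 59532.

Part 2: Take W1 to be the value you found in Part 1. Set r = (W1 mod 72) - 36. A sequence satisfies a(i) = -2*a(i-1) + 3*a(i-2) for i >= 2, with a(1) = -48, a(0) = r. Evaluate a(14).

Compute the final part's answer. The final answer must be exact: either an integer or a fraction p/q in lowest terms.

Part 1: 59532 = 2^2 * 3 * 11^2 * 41; number of divisors = (2+1) * (1+1) * (2+1) * (1+1) = 36; answer 36
Part 2: W1 = 36; r = 0; a(2) = -2*(-48) + 3*(0) = 96; iterating: a(2)=96, a(3)=-336, a(4)=960, a(5)=-2928, a(6)=8736, a(7)=-26256, a(8)=78720, a(9)=-236208, a(10)=708576, a(11)=-2125776, a(12)=6377280, a(13)=-19131888, a(14)=57395616; answer 57395616

57395616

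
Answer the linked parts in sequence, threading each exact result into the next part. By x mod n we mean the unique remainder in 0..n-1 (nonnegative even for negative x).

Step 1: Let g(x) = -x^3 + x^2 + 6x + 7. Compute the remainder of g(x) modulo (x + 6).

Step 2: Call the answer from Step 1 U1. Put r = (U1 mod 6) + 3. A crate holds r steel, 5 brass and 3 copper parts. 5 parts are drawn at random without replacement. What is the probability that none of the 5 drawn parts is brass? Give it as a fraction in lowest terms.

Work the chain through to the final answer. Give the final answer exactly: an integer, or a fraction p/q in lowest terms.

Step 1: remainder = value at the root: -1*(-6)^3 + 1*(-6)^2 + 6*(-6)^1 + 7 = (216) + (36) + (-36) + (7) = 223; answer 223
Step 2: U1 = 223; r = 4; total draws C(12,5) = 792; favorable C(7,5) = 21; P = 7/264; answer 7/264

7/264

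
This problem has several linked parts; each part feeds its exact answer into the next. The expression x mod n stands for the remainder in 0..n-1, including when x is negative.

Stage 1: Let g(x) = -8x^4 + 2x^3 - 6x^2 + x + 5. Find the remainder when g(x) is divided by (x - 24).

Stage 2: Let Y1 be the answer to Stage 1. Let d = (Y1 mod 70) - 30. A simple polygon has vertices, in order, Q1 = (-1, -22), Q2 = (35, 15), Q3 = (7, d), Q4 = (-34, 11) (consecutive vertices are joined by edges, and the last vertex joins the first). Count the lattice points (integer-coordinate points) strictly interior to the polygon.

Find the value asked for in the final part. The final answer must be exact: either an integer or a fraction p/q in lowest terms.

1518

Stage 1: remainder = value at the root: -8*(24)^4 + 2*(24)^3 - 6*(24)^2 + 1*(24)^1 + 5 = (-2654208) + (27648) + (-3456) + (24) + (5) = -2629987; answer -2629987
Stage 2: Y1 = -2629987; d = 23; cross terms: (-1*15 - 35*-22)=755, (35*23 - 7*15)=700, (7*11 - -34*23)=859, (-34*-22 - -1*11)=759; twice the area = |3073| = 3073; area = 3073/2; boundary points = 1 + 4 + 1 + 33 = 39; strictly interior points = area - boundary/2 + 1 = 1518; answer 1518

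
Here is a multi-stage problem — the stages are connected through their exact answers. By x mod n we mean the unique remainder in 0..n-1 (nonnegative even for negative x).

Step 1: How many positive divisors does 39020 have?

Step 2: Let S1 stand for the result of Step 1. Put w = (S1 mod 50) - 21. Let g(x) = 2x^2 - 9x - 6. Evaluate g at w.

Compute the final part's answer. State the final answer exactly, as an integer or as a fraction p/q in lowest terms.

Step 1: 39020 = 2^2 * 5 * 1951; number of divisors = (2+1) * (1+1) * (1+1) = 12; answer 12
Step 2: S1 = 12; w = -9; 2*(-9)^2 - 9*(-9)^1 - 6 = (162) + (81) + (-6) = 237; answer 237

237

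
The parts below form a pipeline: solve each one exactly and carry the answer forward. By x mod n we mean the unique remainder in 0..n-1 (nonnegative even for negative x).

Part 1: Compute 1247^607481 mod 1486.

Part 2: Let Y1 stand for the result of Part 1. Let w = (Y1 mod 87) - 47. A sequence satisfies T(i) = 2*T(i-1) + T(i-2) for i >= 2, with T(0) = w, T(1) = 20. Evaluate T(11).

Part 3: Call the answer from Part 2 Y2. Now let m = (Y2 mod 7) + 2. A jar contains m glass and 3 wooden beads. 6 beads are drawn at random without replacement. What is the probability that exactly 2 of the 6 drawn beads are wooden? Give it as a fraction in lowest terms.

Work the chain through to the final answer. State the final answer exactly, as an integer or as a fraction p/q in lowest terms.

Part 1: squarings mod 1486: 1247^1=1247, 1247^2=653, 1247^4=1413, 1247^8=871, 1247^16=781, 1247^32=701, 1247^64=1021, 1247^128=755, 1247^256=887, 1247^512=675, 1247^1024=909, 1247^2048=65, 1247^4096=1253, 1247^8192=793, 1247^16384=271, 1247^32768=627, 1247^65536=825, 1247^131072=37, 1247^262144=1369, 1247^524288=315; 1247^607481 = 1247^1 * 1247^8 * 1247^16 * 1247^32 * 1247^64 * 1247^128 * 1247^1024 * 1247^16384 * 1247^65536 * 1247^524288 = 853 (mod 1486); answer 853
Part 2: Y1 = 853; w = 23; T(2) = 2*(20) + 1*(23) = 63; iterating: T(2)=63, T(3)=146, T(4)=355, T(5)=856, T(6)=2067, T(7)=4990, T(8)=12047, T(9)=29084, T(10)=70215, T(11)=169514; answer 169514
Part 3: Y2 = 169514; m = 4; total draws C(7,6) = 7; favorable C(3,2)*C(4,4) = 3; P = 3/7; answer 3/7

3/7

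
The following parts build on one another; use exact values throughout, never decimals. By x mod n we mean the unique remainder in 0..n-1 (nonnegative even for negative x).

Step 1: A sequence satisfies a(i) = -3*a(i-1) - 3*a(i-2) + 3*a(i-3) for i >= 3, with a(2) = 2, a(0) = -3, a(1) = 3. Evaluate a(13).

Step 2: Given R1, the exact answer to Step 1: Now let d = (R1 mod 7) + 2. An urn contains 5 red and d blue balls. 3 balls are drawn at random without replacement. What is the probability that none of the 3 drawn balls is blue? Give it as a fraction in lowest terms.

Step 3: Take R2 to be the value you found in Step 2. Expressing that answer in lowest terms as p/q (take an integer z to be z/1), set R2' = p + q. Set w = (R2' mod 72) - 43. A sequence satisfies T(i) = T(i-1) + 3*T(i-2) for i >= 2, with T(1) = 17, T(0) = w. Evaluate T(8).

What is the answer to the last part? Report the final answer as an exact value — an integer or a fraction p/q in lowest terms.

Step 1: a(3) = -3*(2) - 3*(3) + 3*(-3) = -24; iterating: a(3)=-24, a(4)=75, a(5)=-147, a(6)=144, a(7)=234, a(8)=-1575, a(9)=4455, a(10)=-7938, a(11)=5724, a(12)=20007, a(13)=-101007; answer -101007
Step 2: R1 = -101007; d = 5; total draws C(10,3) = 120; favorable C(5,3) = 10; P = 1/12; answer 1/12
Step 3: R2 = 1/12; threaded value p + q = 13; w = -30; T(2) = 1*(17) + 3*(-30) = -73; iterating: T(2)=-73, T(3)=-22, T(4)=-241, T(5)=-307, T(6)=-1030, T(7)=-1951, T(8)=-5041; answer -5041

-5041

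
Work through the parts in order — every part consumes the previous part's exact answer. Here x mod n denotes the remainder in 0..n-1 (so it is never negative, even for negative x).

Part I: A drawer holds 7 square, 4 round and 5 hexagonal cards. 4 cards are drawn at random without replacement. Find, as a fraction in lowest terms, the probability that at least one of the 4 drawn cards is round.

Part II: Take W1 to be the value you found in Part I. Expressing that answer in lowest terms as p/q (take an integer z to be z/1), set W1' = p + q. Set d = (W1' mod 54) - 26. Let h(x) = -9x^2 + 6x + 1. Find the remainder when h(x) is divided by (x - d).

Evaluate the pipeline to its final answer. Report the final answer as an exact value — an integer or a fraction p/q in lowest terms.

-674

Part I: total draws C(16,4) = 1820; complement C(12,4) = 495; favorable 1820 - 495 = 1325; P = 265/364; answer 265/364
Part II: W1 = 265/364; threaded value p + q = 629; d = 9; remainder = value at the root: -9*(9)^2 + 6*(9)^1 + 1 = (-729) + (54) + (1) = -674; answer -674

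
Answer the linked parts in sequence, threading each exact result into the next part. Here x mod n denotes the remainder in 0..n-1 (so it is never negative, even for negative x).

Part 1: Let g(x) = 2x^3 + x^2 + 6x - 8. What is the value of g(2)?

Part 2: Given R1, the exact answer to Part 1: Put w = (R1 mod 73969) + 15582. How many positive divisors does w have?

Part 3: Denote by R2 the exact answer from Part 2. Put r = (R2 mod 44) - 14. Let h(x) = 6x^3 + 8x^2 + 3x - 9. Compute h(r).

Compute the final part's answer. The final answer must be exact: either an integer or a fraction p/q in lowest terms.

Part 1: 2*(2)^3 + 1*(2)^2 + 6*(2)^1 - 8 = (16) + (4) + (12) + (-8) = 24; answer 24
Part 2: R1 = 24; w = 15606; 15606 = 2 * 3^3 * 17^2; number of divisors = (1+1) * (3+1) * (2+1) = 24; answer 24
Part 3: R2 = 24; r = 10; 6*(10)^3 + 8*(10)^2 + 3*(10)^1 - 9 = (6000) + (800) + (30) + (-9) = 6821; answer 6821

6821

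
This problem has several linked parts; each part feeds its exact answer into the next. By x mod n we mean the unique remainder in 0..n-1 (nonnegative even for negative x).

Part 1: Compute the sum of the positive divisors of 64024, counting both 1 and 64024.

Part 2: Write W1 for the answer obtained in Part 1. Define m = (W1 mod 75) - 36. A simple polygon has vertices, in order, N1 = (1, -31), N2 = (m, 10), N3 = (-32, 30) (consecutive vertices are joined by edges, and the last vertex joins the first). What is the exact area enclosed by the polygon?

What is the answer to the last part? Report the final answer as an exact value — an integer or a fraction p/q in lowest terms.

Part 1: 64024 = 2^3 * 53 * 151; sigma = (1 + 2 + 4 + 8) * (1 + 53) * (1 + 151) = 15 * 54 * 152 = 123120; answer 123120
Part 2: W1 = 123120; m = 9; cross terms: (1*10 - 9*-31)=289, (9*30 - -32*10)=590, (-32*-31 - 1*30)=962; twice the area = |1841| = 1841; area = 1841/2; answer 1841/2

1841/2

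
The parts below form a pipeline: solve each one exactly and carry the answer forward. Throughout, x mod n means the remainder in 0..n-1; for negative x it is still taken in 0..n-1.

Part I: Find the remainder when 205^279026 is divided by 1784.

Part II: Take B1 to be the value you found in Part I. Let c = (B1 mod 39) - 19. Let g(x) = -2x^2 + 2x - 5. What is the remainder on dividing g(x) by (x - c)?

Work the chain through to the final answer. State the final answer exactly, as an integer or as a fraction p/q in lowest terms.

-9

Part I: squarings mod 1784: 205^1=205, 205^2=993, 205^4=1281, 205^8=1465, 205^16=73, 205^32=1761, 205^64=529, 205^128=1537, 205^256=353, 205^512=1513, 205^1024=297, 205^2048=793, 205^4096=881, 205^8192=121, 205^16384=369, 205^32768=577, 205^65536=1105, 205^131072=769, 205^262144=857; 205^279026 = 205^2 * 205^16 * 205^32 * 205^64 * 205^128 * 205^256 * 205^16384 * 205^262144 = 177 (mod 1784); answer 177
Part II: B1 = 177; c = 2; remainder = value at the root: -2*(2)^2 + 2*(2)^1 - 5 = (-8) + (4) + (-5) = -9; answer -9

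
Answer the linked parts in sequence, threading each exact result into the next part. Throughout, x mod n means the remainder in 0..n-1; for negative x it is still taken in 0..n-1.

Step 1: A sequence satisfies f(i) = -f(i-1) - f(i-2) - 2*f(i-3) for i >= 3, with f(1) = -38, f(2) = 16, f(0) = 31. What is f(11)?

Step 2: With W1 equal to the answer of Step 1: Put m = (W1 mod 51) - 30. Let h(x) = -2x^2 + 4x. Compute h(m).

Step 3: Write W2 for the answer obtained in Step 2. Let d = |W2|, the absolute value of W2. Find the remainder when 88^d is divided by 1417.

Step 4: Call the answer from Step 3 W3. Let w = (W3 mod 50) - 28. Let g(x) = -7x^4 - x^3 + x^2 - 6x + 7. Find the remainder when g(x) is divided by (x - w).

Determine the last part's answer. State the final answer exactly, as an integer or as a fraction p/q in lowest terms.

-143201

Step 1: f(3) = -1*(16) - 1*(-38) - 2*(31) = -40; iterating: f(3)=-40, f(4)=100, f(5)=-92, f(6)=72, f(7)=-180, f(8)=292, f(9)=-256, f(10)=324, f(11)=-652; answer -652
Step 2: W1 = -652; m = -19; -2*(-19)^2 + 4*(-19)^1 = (-722) + (-76) = -798; answer -798
Step 3: W2 = -798; d = 798; squarings mod 1417: 88^1=88, 88^2=659, 88^4=679, 88^8=516, 88^16=1277, 88^32=1179, 88^64=1381, 88^128=1296, 88^256=471, 88^512=789; 88^798 = 88^2 * 88^4 * 88^8 * 88^16 * 88^256 * 88^512 = 66 (mod 1417); answer 66
Step 4: W3 = 66; w = -12; remainder = value at the root: -7*(-12)^4 - 1*(-12)^3 + 1*(-12)^2 - 6*(-12)^1 + 7 = (-145152) + (1728) + (144) + (72) + (7) = -143201; answer -143201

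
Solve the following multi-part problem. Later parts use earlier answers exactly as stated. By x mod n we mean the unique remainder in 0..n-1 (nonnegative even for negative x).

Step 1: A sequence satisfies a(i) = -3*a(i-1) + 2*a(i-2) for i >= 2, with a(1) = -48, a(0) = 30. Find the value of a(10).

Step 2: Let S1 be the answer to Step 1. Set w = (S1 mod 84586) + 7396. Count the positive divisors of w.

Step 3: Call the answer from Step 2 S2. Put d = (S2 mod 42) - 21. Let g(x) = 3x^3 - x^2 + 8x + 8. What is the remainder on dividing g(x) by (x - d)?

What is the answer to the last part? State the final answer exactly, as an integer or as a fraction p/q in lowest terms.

-6856

Step 1: a(2) = -3*(-48) + 2*(30) = 204; iterating: a(2)=204, a(3)=-708, a(4)=2532, a(5)=-9012, a(6)=32100, a(7)=-114324, a(8)=407172, a(9)=-1450164, a(10)=5164836; answer 5164836
Step 2: S1 = 5164836; w = 12486; 12486 = 2 * 3 * 2081; number of divisors = (1+1) * (1+1) * (1+1) = 8; answer 8
Step 3: S2 = 8; d = -13; remainder = value at the root: 3*(-13)^3 - 1*(-13)^2 + 8*(-13)^1 + 8 = (-6591) + (-169) + (-104) + (8) = -6856; answer -6856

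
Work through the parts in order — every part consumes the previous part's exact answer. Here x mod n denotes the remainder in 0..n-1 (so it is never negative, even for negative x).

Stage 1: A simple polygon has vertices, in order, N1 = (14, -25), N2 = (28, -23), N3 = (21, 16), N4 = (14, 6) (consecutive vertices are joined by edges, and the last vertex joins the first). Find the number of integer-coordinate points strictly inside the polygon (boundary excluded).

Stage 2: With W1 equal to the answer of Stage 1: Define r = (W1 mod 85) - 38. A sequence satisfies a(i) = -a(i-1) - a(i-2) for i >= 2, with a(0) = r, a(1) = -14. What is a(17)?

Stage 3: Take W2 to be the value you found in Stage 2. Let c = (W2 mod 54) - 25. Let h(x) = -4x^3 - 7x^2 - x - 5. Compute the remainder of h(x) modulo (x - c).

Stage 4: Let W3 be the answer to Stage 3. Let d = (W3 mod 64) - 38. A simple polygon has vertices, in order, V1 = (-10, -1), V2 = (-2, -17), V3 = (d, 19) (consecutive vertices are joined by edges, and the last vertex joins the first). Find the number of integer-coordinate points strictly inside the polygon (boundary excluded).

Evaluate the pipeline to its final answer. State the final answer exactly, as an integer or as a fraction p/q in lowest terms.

100

Stage 1: cross terms: (14*-23 - 28*-25)=378, (28*16 - 21*-23)=931, (21*6 - 14*16)=-98, (14*-25 - 14*6)=-434; twice the area = |777| = 777; area = 777/2; boundary points = 2 + 1 + 1 + 31 = 35; strictly interior points = area - boundary/2 + 1 = 372; answer 372
Stage 2: W1 = 372; r = -6; a(2) = -1*(-14) - 1*(-6) = 20; iterating: a(2)=20, a(3)=-6, a(4)=-14, a(5)=20, a(6)=-6, a(7)=-14, a(8)=20, a(9)=-6, a(10)=-14, a(11)=20, a(12)=-6, a(13)=-14, a(14)=20, a(15)=-6, a(16)=-14, a(17)=20; answer 20
Stage 3: W2 = 20; c = -5; remainder = value at the root: -4*(-5)^3 - 7*(-5)^2 - 1*(-5)^1 - 5 = (500) + (-175) + (5) + (-5) = 325; answer 325
Stage 4: W3 = 325; d = -33; cross terms: (-10*-17 - -2*-1)=168, (-2*19 - -33*-17)=-599, (-33*-1 - -10*19)=223; twice the area = |-208| = 208; area = 104; boundary points = 8 + 1 + 1 = 10; strictly interior points = area - boundary/2 + 1 = 100; answer 100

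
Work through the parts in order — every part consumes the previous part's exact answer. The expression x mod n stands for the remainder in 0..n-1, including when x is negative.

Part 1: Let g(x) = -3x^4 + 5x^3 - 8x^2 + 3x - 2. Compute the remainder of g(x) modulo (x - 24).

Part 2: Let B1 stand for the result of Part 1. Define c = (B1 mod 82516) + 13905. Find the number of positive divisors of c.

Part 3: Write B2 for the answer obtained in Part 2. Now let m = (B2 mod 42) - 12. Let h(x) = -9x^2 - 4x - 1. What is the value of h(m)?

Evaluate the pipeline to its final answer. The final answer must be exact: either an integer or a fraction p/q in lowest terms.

-861

Part 1: remainder = value at the root: -3*(24)^4 + 5*(24)^3 - 8*(24)^2 + 3*(24)^1 - 2 = (-995328) + (69120) + (-4608) + (72) + (-2) = -930746; answer -930746
Part 2: B1 = -930746; c = 73351; 73351 is prime, so its only divisors are 1 and 73351; count = 2; answer 2
Part 3: B2 = 2; m = -10; -9*(-10)^2 - 4*(-10)^1 - 1 = (-900) + (40) + (-1) = -861; answer -861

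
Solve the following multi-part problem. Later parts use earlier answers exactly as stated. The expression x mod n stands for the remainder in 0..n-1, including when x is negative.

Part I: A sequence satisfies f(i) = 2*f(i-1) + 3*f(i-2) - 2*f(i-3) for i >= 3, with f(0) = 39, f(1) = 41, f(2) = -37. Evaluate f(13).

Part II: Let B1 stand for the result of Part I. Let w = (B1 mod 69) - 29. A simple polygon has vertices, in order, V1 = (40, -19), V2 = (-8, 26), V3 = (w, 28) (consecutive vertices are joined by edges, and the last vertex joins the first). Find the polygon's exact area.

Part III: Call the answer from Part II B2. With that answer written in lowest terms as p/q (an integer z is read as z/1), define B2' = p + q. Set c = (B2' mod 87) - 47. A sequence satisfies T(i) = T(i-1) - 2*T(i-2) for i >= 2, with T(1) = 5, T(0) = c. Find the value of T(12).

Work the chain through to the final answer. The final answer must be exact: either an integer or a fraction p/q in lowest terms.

133

Part I: f(3) = 2*(-37) + 3*(41) - 2*(39) = -29; iterating: f(3)=-29, f(4)=-251, f(5)=-515, f(6)=-1725, f(7)=-4493, f(8)=-13131, f(9)=-36291, f(10)=-102989, f(11)=-288589, f(12)=-813563, f(13)=-2286915; answer -2286915
Part II: B1 = -2286915; w = -8; cross terms: (40*26 - -8*-19)=888, (-8*28 - -8*26)=-16, (-8*-19 - 40*28)=-968; twice the area = |-96| = 96; area = 48; answer 48
Part III: B2 = 48; threaded value p + q = 49; c = 2; T(2) = 1*(5) - 2*(2) = 1; iterating: T(2)=1, T(3)=-9, T(4)=-11, T(5)=7, T(6)=29, T(7)=15, T(8)=-43, T(9)=-73, T(10)=13, T(11)=159, T(12)=133; answer 133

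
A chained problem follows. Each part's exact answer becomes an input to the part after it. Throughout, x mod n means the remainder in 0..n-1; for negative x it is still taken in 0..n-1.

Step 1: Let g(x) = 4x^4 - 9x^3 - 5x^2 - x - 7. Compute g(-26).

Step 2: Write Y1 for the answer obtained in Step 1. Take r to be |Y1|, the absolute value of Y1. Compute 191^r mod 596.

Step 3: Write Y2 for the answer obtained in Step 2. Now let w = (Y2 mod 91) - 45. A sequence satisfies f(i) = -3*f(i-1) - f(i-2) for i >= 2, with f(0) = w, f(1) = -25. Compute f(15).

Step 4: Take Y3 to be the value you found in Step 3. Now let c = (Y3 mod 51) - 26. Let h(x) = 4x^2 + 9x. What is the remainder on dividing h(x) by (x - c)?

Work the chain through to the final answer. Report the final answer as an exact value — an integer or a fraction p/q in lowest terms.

Step 1: 4*(-26)^4 - 9*(-26)^3 - 5*(-26)^2 - 1*(-26)^1 - 7 = (1827904) + (158184) + (-3380) + (26) + (-7) = 1982727; answer 1982727
Step 2: Y1 = 1982727; r = 1982727; squarings mod 596: 191^1=191, 191^2=125, 191^4=129, 191^8=549, 191^16=421, 191^32=229, 191^64=589, 191^128=49, 191^256=17, 191^512=289, 191^1024=81, 191^2048=5, 191^4096=25, 191^8192=29, 191^16384=245, 191^32768=425, 191^65536=37, 191^131072=177, 191^262144=337, 191^524288=329, 191^1048576=365; 191^1982727 = 191^1 * 191^2 * 191^4 * 191^256 * 191^16384 * 191^131072 * 191^262144 * 191^524288 * 191^1048576 = 47 (mod 596); answer 47
Step 3: Y2 = 47; w = 2; f(2) = -3*(-25) - 1*(2) = 73; iterating: f(2)=73, f(3)=-194, f(4)=509, f(5)=-1333, f(6)=3490, f(7)=-9137, f(8)=23921, f(9)=-62626, f(10)=163957, f(11)=-429245, f(12)=1123778, f(13)=-2942089, f(14)=7702489, f(15)=-20165378; answer -20165378
Step 4: Y3 = -20165378; c = -4; remainder = value at the root: 4*(-4)^2 + 9*(-4)^1 = (64) + (-36) = 28; answer 28

28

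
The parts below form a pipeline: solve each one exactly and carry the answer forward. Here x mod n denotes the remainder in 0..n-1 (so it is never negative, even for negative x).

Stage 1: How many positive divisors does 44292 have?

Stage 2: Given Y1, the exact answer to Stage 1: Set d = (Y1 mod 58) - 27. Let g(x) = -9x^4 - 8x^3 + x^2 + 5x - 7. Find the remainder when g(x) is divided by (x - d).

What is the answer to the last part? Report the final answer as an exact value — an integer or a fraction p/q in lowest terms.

-428482

Stage 1: 44292 = 2^2 * 3 * 3691; number of divisors = (2+1) * (1+1) * (1+1) = 12; answer 12
Stage 2: Y1 = 12; d = -15; remainder = value at the root: -9*(-15)^4 - 8*(-15)^3 + 1*(-15)^2 + 5*(-15)^1 - 7 = (-455625) + (27000) + (225) + (-75) + (-7) = -428482; answer -428482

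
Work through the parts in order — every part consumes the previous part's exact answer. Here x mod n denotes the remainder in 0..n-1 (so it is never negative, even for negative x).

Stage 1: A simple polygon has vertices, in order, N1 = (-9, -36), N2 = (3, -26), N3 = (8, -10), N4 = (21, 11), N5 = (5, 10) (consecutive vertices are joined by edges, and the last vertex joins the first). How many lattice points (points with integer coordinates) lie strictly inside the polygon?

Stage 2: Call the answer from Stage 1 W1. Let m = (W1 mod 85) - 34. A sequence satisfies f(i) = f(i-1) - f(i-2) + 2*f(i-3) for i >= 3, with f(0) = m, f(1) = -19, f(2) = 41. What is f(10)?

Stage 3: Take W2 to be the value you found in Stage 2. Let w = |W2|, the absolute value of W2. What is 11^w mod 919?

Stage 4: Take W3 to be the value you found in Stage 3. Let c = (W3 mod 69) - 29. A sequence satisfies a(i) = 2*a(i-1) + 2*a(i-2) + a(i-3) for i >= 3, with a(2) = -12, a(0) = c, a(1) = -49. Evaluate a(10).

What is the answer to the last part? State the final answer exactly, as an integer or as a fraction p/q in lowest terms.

Stage 1: cross terms: (-9*-26 - 3*-36)=342, (3*-10 - 8*-26)=178, (8*11 - 21*-10)=298, (21*10 - 5*11)=155, (5*-36 - -9*10)=-90; twice the area = |883| = 883; area = 883/2; boundary points = 2 + 1 + 1 + 1 + 2 = 7; strictly interior points = area - boundary/2 + 1 = 439; answer 439
Stage 2: W1 = 439; m = -20; f(3) = 1*(41) - 1*(-19) + 2*(-20) = 20; iterating: f(3)=20, f(4)=-59, f(5)=3, f(6)=102, f(7)=-19, f(8)=-115, f(9)=108, f(10)=185; answer 185
Stage 3: W2 = 185; w = 185; squarings mod 919: 11^1=11, 11^2=121, 11^4=856, 11^8=293, 11^16=382, 11^32=722, 11^64=211, 11^128=409; 11^185 = 11^1 * 11^8 * 11^16 * 11^32 * 11^128 = 784 (mod 919); answer 784
Stage 4: W3 = 784; c = -4; a(3) = 2*(-12) + 2*(-49) + 1*(-4) = -126; iterating: a(3)=-126, a(4)=-325, a(5)=-914, a(6)=-2604, a(7)=-7361, a(8)=-20844, a(9)=-59014, a(10)=-167077; answer -167077

-167077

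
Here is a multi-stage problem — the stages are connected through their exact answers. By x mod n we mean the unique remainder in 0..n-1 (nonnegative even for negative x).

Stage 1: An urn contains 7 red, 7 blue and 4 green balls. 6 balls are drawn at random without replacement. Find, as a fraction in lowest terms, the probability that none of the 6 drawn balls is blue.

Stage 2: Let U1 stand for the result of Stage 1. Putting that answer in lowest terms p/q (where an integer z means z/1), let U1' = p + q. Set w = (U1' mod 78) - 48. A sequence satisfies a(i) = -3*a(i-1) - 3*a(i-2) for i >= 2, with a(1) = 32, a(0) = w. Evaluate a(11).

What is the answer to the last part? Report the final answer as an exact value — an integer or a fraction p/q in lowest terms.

-18711

Stage 1: total draws C(18,6) = 18564; favorable C(11,6) = 462; P = 11/442; answer 11/442
Stage 2: U1 = 11/442; threaded value p + q = 453; w = 15; a(2) = -3*(32) - 3*(15) = -141; iterating: a(2)=-141, a(3)=327, a(4)=-558, a(5)=693, a(6)=-405, a(7)=-864, a(8)=3807, a(9)=-8829, a(10)=15066, a(11)=-18711; answer -18711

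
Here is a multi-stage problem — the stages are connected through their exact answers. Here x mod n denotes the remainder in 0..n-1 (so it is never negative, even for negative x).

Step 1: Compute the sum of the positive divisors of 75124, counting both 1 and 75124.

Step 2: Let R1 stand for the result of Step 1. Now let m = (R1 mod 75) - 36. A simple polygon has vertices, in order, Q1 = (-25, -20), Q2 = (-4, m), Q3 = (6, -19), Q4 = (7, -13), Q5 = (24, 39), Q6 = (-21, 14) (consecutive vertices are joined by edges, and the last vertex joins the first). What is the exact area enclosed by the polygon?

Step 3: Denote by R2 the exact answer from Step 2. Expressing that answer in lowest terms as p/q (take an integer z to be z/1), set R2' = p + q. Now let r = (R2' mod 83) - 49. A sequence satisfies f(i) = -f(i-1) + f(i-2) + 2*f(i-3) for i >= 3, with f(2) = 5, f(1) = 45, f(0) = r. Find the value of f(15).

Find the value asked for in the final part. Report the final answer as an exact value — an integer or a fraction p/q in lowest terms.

Step 1: 75124 = 2^2 * 7 * 2683; sigma = (1 + 2 + 4) * (1 + 7) * (1 + 2683) = 7 * 8 * 2684 = 150304; answer 150304
Step 2: R1 = 150304; m = -32; cross terms: (-25*-32 - -4*-20)=720, (-4*-19 - 6*-32)=268, (6*-13 - 7*-19)=55, (7*39 - 24*-13)=585, (24*14 - -21*39)=1155, (-21*-20 - -25*14)=770; twice the area = |3553| = 3553; area = 3553/2; answer 3553/2
Step 3: R2 = 3553/2; threaded value p + q = 3555; r = 20; f(3) = -1*(5) + 1*(45) + 2*(20) = 80; iterating: f(3)=80, f(4)=15, f(5)=75, f(6)=100, f(7)=5, f(8)=245, f(9)=-40, f(10)=295, f(11)=155, f(12)=60, f(13)=685, f(14)=-315, f(15)=1120; answer 1120

1120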